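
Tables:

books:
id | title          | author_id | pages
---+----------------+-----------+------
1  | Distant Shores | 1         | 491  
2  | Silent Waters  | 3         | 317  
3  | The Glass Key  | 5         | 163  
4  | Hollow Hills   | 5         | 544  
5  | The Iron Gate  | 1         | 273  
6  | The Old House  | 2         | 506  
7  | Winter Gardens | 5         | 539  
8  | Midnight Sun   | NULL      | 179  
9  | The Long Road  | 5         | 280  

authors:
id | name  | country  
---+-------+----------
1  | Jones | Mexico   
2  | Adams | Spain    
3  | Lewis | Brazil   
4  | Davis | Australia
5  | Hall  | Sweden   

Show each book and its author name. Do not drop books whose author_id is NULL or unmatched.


LEFT JOIN keeps every row from books (the left table); where author_id has no match in authors, the author columns become NULL. Walk through each book:
  - book 1 (Distant Shores): author_id=1 -> matches Jones
  - book 2 (Silent Waters): author_id=3 -> matches Lewis
  - book 3 (The Glass Key): author_id=5 -> matches Hall
  - book 4 (Hollow Hills): author_id=5 -> matches Hall
  - book 5 (The Iron Gate): author_id=1 -> matches Jones
  - book 6 (The Old House): author_id=2 -> matches Adams
  - book 7 (Winter Gardens): author_id=5 -> matches Hall
  - book 8 (Midnight Sun): author_id=NULL, no match -> kept with NULL
  - book 9 (The Long Road): author_id=5 -> matches Hall
All 9 rows appear; 1 has NULL author.

SQL:
SELECT a.title, b.name AS author
FROM books a
LEFT JOIN authors b ON a.author_id = b.id

Result:
title          | author
---------------+-------
Distant Shores | Jones 
Silent Waters  | Lewis 
The Glass Key  | Hall  
Hollow Hills   | Hall  
The Iron Gate  | Jones 
The Old House  | Adams 
Winter Gardens | Hall  
Midnight Sun   | NULL  
The Long Road  | Hall  


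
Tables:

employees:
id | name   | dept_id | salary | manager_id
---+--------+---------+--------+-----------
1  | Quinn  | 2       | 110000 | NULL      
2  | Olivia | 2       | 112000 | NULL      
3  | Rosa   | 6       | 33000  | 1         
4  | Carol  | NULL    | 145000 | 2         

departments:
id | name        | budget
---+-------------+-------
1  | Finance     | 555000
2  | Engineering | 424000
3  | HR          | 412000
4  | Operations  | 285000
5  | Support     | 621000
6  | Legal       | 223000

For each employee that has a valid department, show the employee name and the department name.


INNER JOIN keeps only employees rows whose dept_id matches an id in departments. Walk through each employee:
  - employee 1 (Quinn): dept_id=2 -> matches Engineering
  - employee 2 (Olivia): dept_id=2 -> matches Engineering
  - employee 3 (Rosa): dept_id=6 -> matches Legal
  - employee 4 (Carol): dept_id=NULL, no match -> dropped
So 1 of 4 rows is dropped.

SQL:
SELECT a.name, b.name AS department
FROM employees a
INNER JOIN departments b ON a.dept_id = b.id

Result:
name   | department 
-------+------------
Quinn  | Engineering
Olivia | Engineering
Rosa   | Legal      


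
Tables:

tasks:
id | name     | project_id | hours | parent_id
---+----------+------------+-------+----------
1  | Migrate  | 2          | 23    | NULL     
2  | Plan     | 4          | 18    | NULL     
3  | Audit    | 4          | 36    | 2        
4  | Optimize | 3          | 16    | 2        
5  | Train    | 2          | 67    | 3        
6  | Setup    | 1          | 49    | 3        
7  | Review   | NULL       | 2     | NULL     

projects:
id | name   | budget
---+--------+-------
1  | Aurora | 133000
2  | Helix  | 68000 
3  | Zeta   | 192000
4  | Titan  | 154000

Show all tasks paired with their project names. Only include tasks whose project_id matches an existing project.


INNER JOIN keeps only tasks rows whose project_id matches an id in projects. Walk through each task:
  - task 1 (Migrate): project_id=2 -> matches Helix
  - task 2 (Plan): project_id=4 -> matches Titan
  - task 3 (Audit): project_id=4 -> matches Titan
  - task 4 (Optimize): project_id=3 -> matches Zeta
  - task 5 (Train): project_id=2 -> matches Helix
  - task 6 (Setup): project_id=1 -> matches Aurora
  - task 7 (Review): project_id=NULL, no match -> dropped
So 1 of 7 rows is dropped.

SQL:
SELECT a.name, b.name AS project
FROM tasks a
INNER JOIN projects b ON a.project_id = b.id

Result:
name     | project
---------+--------
Migrate  | Helix  
Plan     | Titan  
Audit    | Titan  
Optimize | Zeta   
Train    | Helix  
Setup    | Aurora 


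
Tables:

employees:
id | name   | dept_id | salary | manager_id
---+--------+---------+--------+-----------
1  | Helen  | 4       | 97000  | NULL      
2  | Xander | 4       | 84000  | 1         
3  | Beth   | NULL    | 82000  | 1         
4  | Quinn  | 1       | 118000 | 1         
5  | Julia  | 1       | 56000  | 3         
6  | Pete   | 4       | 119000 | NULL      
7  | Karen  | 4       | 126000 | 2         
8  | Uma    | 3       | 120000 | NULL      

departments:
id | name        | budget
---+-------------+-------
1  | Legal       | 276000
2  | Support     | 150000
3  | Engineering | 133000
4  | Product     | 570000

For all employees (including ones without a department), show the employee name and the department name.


LEFT JOIN keeps every row from employees (the left table); where dept_id has no match in departments, the department columns become NULL. Walk through each employee:
  - employee 1 (Helen): dept_id=4 -> matches Product
  - employee 2 (Xander): dept_id=4 -> matches Product
  - employee 3 (Beth): dept_id=NULL, no match -> kept with NULL
  - employee 4 (Quinn): dept_id=1 -> matches Legal
  - employee 5 (Julia): dept_id=1 -> matches Legal
  - employee 6 (Pete): dept_id=4 -> matches Product
  - employee 7 (Karen): dept_id=4 -> matches Product
  - employee 8 (Uma): dept_id=3 -> matches Engineering
All 8 rows appear; 1 has NULL department.

SQL:
SELECT a.name, b.name AS department
FROM employees a
LEFT JOIN departments b ON a.dept_id = b.id

Result:
name   | department 
-------+------------
Helen  | Product    
Xander | Product    
Beth   | NULL       
Quinn  | Legal      
Julia  | Legal      
Pete   | Product    
Karen  | Product    
Uma    | Engineering


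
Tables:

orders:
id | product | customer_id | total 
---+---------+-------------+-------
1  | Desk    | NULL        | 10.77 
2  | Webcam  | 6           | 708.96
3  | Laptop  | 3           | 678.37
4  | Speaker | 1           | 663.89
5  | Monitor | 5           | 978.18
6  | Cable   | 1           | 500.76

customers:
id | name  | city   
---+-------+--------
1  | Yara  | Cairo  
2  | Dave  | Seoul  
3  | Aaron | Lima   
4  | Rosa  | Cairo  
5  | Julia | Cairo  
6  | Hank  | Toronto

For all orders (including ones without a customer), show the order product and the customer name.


LEFT JOIN keeps every row from orders (the left table); where customer_id has no match in customers, the customer columns become NULL. Walk through each order:
  - order 1 (Desk): customer_id=NULL, no match -> kept with NULL
  - order 2 (Webcam): customer_id=6 -> matches Hank
  - order 3 (Laptop): customer_id=3 -> matches Aaron
  - order 4 (Speaker): customer_id=1 -> matches Yara
  - order 5 (Monitor): customer_id=5 -> matches Julia
  - order 6 (Cable): customer_id=1 -> matches Yara
All 6 rows appear; 1 has NULL customer.

SQL:
SELECT a.product, b.name AS customer
FROM orders a
LEFT JOIN customers b ON a.customer_id = b.id

Result:
product | customer
--------+---------
Desk    | NULL    
Webcam  | Hank    
Laptop  | Aaron   
Speaker | Yara    
Monitor | Julia   
Cable   | Yara    


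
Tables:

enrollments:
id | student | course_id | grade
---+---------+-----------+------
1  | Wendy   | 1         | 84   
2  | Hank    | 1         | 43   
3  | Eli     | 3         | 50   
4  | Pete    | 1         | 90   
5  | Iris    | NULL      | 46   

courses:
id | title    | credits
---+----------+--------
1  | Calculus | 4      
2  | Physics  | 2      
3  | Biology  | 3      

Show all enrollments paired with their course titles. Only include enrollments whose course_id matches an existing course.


INNER JOIN keeps only enrollments rows whose course_id matches an id in courses. Walk through each enrollment:
  - enrollment 1 (Wendy): course_id=1 -> matches Calculus
  - enrollment 2 (Hank): course_id=1 -> matches Calculus
  - enrollment 3 (Eli): course_id=3 -> matches Biology
  - enrollment 4 (Pete): course_id=1 -> matches Calculus
  - enrollment 5 (Iris): course_id=NULL, no match -> dropped
So 1 of 5 rows is dropped.

SQL:
SELECT a.student, b.title AS course
FROM enrollments a
INNER JOIN courses b ON a.course_id = b.id

Result:
student | course  
--------+---------
Wendy   | Calculus
Hank    | Calculus
Eli     | Biology 
Pete    | Calculus


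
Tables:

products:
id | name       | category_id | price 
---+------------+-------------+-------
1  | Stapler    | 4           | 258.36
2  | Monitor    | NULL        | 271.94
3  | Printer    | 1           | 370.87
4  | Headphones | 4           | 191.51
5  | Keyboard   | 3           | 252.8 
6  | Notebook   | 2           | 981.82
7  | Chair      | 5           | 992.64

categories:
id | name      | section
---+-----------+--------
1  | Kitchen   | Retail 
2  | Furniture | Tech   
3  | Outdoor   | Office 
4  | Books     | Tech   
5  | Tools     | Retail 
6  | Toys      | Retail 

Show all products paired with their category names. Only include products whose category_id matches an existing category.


INNER JOIN keeps only products rows whose category_id matches an id in categories. Walk through each product:
  - product 1 (Stapler): category_id=4 -> matches Books
  - product 2 (Monitor): category_id=NULL, no match -> dropped
  - product 3 (Printer): category_id=1 -> matches Kitchen
  - product 4 (Headphones): category_id=4 -> matches Books
  - product 5 (Keyboard): category_id=3 -> matches Outdoor
  - product 6 (Notebook): category_id=2 -> matches Furniture
  - product 7 (Chair): category_id=5 -> matches Tools
So 1 of 7 rows is dropped.

SQL:
SELECT a.name, b.name AS category
FROM products a
INNER JOIN categories b ON a.category_id = b.id

Result:
name       | category 
-----------+----------
Stapler    | Books    
Printer    | Kitchen  
Headphones | Books    
Keyboard   | Outdoor  
Notebook   | Furniture
Chair      | Tools    


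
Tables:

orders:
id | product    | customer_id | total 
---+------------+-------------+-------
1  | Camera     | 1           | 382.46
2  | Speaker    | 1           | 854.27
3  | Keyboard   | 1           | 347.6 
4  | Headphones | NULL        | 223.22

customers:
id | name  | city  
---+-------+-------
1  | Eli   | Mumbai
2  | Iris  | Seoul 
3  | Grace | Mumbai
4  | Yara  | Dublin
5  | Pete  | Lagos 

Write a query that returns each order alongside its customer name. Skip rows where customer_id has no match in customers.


INNER JOIN keeps only orders rows whose customer_id matches an id in customers. Walk through each order:
  - order 1 (Camera): customer_id=1 -> matches Eli
  - order 2 (Speaker): customer_id=1 -> matches Eli
  - order 3 (Keyboard): customer_id=1 -> matches Eli
  - order 4 (Headphones): customer_id=NULL, no match -> dropped
So 1 of 4 rows is dropped.

SQL:
SELECT a.product, b.name AS customer
FROM orders a
INNER JOIN customers b ON a.customer_id = b.id

Result:
product  | customer
---------+---------
Camera   | Eli     
Speaker  | Eli     
Keyboard | Eli     


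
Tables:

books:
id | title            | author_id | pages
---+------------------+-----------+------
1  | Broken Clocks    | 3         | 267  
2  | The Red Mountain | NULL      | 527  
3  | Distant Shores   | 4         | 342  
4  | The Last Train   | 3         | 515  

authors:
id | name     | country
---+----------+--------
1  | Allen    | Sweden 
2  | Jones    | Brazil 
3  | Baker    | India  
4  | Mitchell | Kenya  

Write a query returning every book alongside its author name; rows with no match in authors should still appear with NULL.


LEFT JOIN keeps every row from books (the left table); where author_id has no match in authors, the author columns become NULL. Walk through each book:
  - book 1 (Broken Clocks): author_id=3 -> matches Baker
  - book 2 (The Red Mountain): author_id=NULL, no match -> kept with NULL
  - book 3 (Distant Shores): author_id=4 -> matches Mitchell
  - book 4 (The Last Train): author_id=3 -> matches Baker
All 4 rows appear; 1 has NULL author.

SQL:
SELECT a.title, b.name AS author
FROM books a
LEFT JOIN authors b ON a.author_id = b.id

Result:
title            | author  
-----------------+---------
Broken Clocks    | Baker   
The Red Mountain | NULL    
Distant Shores   | Mitchell
The Last Train   | Baker   


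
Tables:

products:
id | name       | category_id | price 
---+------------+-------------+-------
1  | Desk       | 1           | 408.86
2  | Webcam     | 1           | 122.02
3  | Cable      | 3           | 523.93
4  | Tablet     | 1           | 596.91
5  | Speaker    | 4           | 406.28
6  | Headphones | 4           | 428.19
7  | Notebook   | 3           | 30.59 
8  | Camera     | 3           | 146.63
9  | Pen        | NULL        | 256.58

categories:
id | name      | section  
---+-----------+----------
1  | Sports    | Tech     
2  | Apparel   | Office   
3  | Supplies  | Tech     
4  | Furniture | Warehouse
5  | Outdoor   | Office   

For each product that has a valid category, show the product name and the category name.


INNER JOIN keeps only products rows whose category_id matches an id in categories. Walk through each product:
  - product 1 (Desk): category_id=1 -> matches Sports
  - product 2 (Webcam): category_id=1 -> matches Sports
  - product 3 (Cable): category_id=3 -> matches Supplies
  - product 4 (Tablet): category_id=1 -> matches Sports
  - product 5 (Speaker): category_id=4 -> matches Furniture
  - product 6 (Headphones): category_id=4 -> matches Furniture
  - product 7 (Notebook): category_id=3 -> matches Supplies
  - product 8 (Camera): category_id=3 -> matches Supplies
  - product 9 (Pen): category_id=NULL, no match -> dropped
So 1 of 9 rows is dropped.

SQL:
SELECT a.name, b.name AS category
FROM products a
INNER JOIN categories b ON a.category_id = b.id

Result:
name       | category 
-----------+----------
Desk       | Sports   
Webcam     | Sports   
Cable      | Supplies 
Tablet     | Sports   
Speaker    | Furniture
Headphones | Furniture
Notebook   | Supplies 
Camera     | Supplies 


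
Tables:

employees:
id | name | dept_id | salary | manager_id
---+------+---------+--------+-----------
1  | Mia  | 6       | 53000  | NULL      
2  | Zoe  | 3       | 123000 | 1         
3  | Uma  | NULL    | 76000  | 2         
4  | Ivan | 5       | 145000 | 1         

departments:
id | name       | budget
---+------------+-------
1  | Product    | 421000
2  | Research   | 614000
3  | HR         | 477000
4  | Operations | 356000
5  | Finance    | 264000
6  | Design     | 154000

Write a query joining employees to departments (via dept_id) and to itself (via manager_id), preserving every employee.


Two LEFT JOINs from the same base table employees: one to departments via dept_id, one to employees itself via manager_id. Both are LEFT so every employee is preserved.
Match against departments:
  - employee 1 (Mia): dept_id=6 -> matches Design
  - employee 2 (Zoe): dept_id=3 -> matches HR
  - employee 3 (Uma): dept_id=NULL, no match -> kept with NULL
  - employee 4 (Ivan): dept_id=5 -> matches Finance
Match against employees (self):
  - employee 1 (Mia): manager_id=NULL -> NULL
  - employee 2 (Zoe): manager_id=1 -> Mia
  - employee 3 (Uma): manager_id=2 -> Zoe
  - employee 4 (Ivan): manager_id=1 -> Mia

SQL:
SELECT a.name, b.name AS department, c.name AS manager
FROM employees a
LEFT JOIN departments b ON a.dept_id = b.id
LEFT JOIN employees c ON a.manager_id = c.id

Result:
name | department | manager
-----+------------+--------
Mia  | Design     | NULL   
Zoe  | HR         | Mia    
Uma  | NULL       | Zoe    
Ivan | Finance    | Mia    


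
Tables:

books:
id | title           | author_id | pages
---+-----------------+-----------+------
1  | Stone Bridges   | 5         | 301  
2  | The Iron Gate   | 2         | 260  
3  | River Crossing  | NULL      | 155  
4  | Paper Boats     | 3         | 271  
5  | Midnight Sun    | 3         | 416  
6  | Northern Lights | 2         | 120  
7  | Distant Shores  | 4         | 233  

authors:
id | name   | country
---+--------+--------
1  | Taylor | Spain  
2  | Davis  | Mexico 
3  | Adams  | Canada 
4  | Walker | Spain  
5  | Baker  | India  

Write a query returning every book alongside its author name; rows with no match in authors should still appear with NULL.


LEFT JOIN keeps every row from books (the left table); where author_id has no match in authors, the author columns become NULL. Walk through each book:
  - book 1 (Stone Bridges): author_id=5 -> matches Baker
  - book 2 (The Iron Gate): author_id=2 -> matches Davis
  - book 3 (River Crossing): author_id=NULL, no match -> kept with NULL
  - book 4 (Paper Boats): author_id=3 -> matches Adams
  - book 5 (Midnight Sun): author_id=3 -> matches Adams
  - book 6 (Northern Lights): author_id=2 -> matches Davis
  - book 7 (Distant Shores): author_id=4 -> matches Walker
All 7 rows appear; 1 has NULL author.

SQL:
SELECT a.title, b.name AS author
FROM books a
LEFT JOIN authors b ON a.author_id = b.id

Result:
title           | author
----------------+-------
Stone Bridges   | Baker 
The Iron Gate   | Davis 
River Crossing  | NULL  
Paper Boats     | Adams 
Midnight Sun    | Adams 
Northern Lights | Davis 
Distant Shores  | Walker


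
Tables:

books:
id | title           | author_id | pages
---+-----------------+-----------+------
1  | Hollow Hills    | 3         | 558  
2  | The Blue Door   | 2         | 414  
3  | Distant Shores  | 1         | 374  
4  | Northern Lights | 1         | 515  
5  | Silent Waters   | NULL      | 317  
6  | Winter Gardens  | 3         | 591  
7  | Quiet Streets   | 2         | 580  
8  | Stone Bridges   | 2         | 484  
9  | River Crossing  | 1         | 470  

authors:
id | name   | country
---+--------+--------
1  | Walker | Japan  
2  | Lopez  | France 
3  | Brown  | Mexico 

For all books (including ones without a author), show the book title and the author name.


LEFT JOIN keeps every row from books (the left table); where author_id has no match in authors, the author columns become NULL. Walk through each book:
  - book 1 (Hollow Hills): author_id=3 -> matches Brown
  - book 2 (The Blue Door): author_id=2 -> matches Lopez
  - book 3 (Distant Shores): author_id=1 -> matches Walker
  - book 4 (Northern Lights): author_id=1 -> matches Walker
  - book 5 (Silent Waters): author_id=NULL, no match -> kept with NULL
  - book 6 (Winter Gardens): author_id=3 -> matches Brown
  - book 7 (Quiet Streets): author_id=2 -> matches Lopez
  - book 8 (Stone Bridges): author_id=2 -> matches Lopez
  - book 9 (River Crossing): author_id=1 -> matches Walker
All 9 rows appear; 1 has NULL author.

SQL:
SELECT a.title, b.name AS author
FROM books a
LEFT JOIN authors b ON a.author_id = b.id

Result:
title           | author
----------------+-------
Hollow Hills    | Brown 
The Blue Door   | Lopez 
Distant Shores  | Walker
Northern Lights | Walker
Silent Waters   | NULL  
Winter Gardens  | Brown 
Quiet Streets   | Lopez 
Stone Bridges   | Lopez 
River Crossing  | Walker


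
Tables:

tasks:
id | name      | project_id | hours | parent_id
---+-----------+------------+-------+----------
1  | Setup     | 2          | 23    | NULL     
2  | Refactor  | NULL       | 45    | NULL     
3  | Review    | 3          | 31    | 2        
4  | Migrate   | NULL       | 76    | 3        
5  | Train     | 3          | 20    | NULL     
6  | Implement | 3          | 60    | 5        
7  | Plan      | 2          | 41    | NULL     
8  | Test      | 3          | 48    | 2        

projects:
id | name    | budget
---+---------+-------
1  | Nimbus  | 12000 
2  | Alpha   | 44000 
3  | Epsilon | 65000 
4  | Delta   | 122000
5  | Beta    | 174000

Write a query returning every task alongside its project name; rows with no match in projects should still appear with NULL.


LEFT JOIN keeps every row from tasks (the left table); where project_id has no match in projects, the project columns become NULL. Walk through each task:
  - task 1 (Setup): project_id=2 -> matches Alpha
  - task 2 (Refactor): project_id=NULL, no match -> kept with NULL
  - task 3 (Review): project_id=3 -> matches Epsilon
  - task 4 (Migrate): project_id=NULL, no match -> kept with NULL
  - task 5 (Train): project_id=3 -> matches Epsilon
  - task 6 (Implement): project_id=3 -> matches Epsilon
  - task 7 (Plan): project_id=2 -> matches Alpha
  - task 8 (Test): project_id=3 -> matches Epsilon
All 8 rows appear; 2 have NULL project.

SQL:
SELECT a.name, b.name AS project
FROM tasks a
LEFT JOIN projects b ON a.project_id = b.id

Result:
name      | project
----------+--------
Setup     | Alpha  
Refactor  | NULL   
Review    | Epsilon
Migrate   | NULL   
Train     | Epsilon
Implement | Epsilon
Plan      | Alpha  
Test      | Epsilon


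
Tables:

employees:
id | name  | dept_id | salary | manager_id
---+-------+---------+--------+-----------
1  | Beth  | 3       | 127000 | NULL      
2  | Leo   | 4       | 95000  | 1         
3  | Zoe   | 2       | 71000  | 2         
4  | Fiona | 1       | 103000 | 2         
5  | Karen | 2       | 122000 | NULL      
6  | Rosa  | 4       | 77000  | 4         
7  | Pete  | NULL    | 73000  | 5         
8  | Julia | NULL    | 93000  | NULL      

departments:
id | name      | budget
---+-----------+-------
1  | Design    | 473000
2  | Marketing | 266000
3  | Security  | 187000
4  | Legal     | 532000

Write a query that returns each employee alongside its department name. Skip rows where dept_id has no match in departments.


INNER JOIN keeps only employees rows whose dept_id matches an id in departments. Walk through each employee:
  - employee 1 (Beth): dept_id=3 -> matches Security
  - employee 2 (Leo): dept_id=4 -> matches Legal
  - employee 3 (Zoe): dept_id=2 -> matches Marketing
  - employee 4 (Fiona): dept_id=1 -> matches Design
  - employee 5 (Karen): dept_id=2 -> matches Marketing
  - employee 6 (Rosa): dept_id=4 -> matches Legal
  - employee 7 (Pete): dept_id=NULL, no match -> dropped
  - employee 8 (Julia): dept_id=NULL, no match -> dropped
So 2 of 8 rows are dropped.

SQL:
SELECT a.name, b.name AS department
FROM employees a
INNER JOIN departments b ON a.dept_id = b.id

Result:
name  | department
------+-----------
Beth  | Security  
Leo   | Legal     
Zoe   | Marketing 
Fiona | Design    
Karen | Marketing 
Rosa  | Legal     


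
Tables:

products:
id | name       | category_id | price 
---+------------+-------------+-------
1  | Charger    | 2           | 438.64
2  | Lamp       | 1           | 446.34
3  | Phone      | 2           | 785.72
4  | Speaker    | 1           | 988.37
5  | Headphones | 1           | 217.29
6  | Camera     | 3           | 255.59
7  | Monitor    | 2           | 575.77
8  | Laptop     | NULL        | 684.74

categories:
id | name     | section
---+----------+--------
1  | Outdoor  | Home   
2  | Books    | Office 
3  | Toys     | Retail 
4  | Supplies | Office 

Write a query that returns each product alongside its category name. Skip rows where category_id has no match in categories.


INNER JOIN keeps only products rows whose category_id matches an id in categories. Walk through each product:
  - product 1 (Charger): category_id=2 -> matches Books
  - product 2 (Lamp): category_id=1 -> matches Outdoor
  - product 3 (Phone): category_id=2 -> matches Books
  - product 4 (Speaker): category_id=1 -> matches Outdoor
  - product 5 (Headphones): category_id=1 -> matches Outdoor
  - product 6 (Camera): category_id=3 -> matches Toys
  - product 7 (Monitor): category_id=2 -> matches Books
  - product 8 (Laptop): category_id=NULL, no match -> dropped
So 1 of 8 rows is dropped.

SQL:
SELECT a.name, b.name AS category
FROM products a
INNER JOIN categories b ON a.category_id = b.id

Result:
name       | category
-----------+---------
Charger    | Books   
Lamp       | Outdoor 
Phone      | Books   
Speaker    | Outdoor 
Headphones | Outdoor 
Camera     | Toys    
Monitor    | Books   


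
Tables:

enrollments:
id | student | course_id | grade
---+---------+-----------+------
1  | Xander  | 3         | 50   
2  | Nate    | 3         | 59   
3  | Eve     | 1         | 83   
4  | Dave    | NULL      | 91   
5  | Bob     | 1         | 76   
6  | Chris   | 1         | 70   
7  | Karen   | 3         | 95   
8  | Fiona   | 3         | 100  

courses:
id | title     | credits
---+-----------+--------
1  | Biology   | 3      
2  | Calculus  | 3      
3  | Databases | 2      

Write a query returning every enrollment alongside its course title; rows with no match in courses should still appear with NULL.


LEFT JOIN keeps every row from enrollments (the left table); where course_id has no match in courses, the course columns become NULL. Walk through each enrollment:
  - enrollment 1 (Xander): course_id=3 -> matches Databases
  - enrollment 2 (Nate): course_id=3 -> matches Databases
  - enrollment 3 (Eve): course_id=1 -> matches Biology
  - enrollment 4 (Dave): course_id=NULL, no match -> kept with NULL
  - enrollment 5 (Bob): course_id=1 -> matches Biology
  - enrollment 6 (Chris): course_id=1 -> matches Biology
  - enrollment 7 (Karen): course_id=3 -> matches Databases
  - enrollment 8 (Fiona): course_id=3 -> matches Databases
All 8 rows appear; 1 has NULL course.

SQL:
SELECT a.student, b.title AS course
FROM enrollments a
LEFT JOIN courses b ON a.course_id = b.id

Result:
student | course   
--------+----------
Xander  | Databases
Nate    | Databases
Eve     | Biology  
Dave    | NULL     
Bob     | Biology  
Chris   | Biology  
Karen   | Databases
Fiona   | Databases


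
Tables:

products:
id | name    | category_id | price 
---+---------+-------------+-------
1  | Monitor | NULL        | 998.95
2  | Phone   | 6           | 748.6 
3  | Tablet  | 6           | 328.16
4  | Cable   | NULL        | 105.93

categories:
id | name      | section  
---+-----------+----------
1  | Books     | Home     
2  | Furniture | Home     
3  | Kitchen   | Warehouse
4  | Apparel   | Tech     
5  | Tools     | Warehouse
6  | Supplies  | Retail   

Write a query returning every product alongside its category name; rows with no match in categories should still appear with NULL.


LEFT JOIN keeps every row from products (the left table); where category_id has no match in categories, the category columns become NULL. Walk through each product:
  - product 1 (Monitor): category_id=NULL, no match -> kept with NULL
  - product 2 (Phone): category_id=6 -> matches Supplies
  - product 3 (Tablet): category_id=6 -> matches Supplies
  - product 4 (Cable): category_id=NULL, no match -> kept with NULL
All 4 rows appear; 2 have NULL category.

SQL:
SELECT a.name, b.name AS category
FROM products a
LEFT JOIN categories b ON a.category_id = b.id

Result:
name    | category
--------+---------
Monitor | NULL    
Phone   | Supplies
Tablet  | Supplies
Cable   | NULL    


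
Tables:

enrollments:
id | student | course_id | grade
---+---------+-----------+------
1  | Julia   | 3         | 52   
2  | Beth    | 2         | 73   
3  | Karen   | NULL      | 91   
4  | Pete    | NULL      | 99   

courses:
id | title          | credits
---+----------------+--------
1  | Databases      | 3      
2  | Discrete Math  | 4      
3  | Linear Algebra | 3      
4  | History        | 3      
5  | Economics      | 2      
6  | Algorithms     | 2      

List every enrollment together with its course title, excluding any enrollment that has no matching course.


INNER JOIN keeps only enrollments rows whose course_id matches an id in courses. Walk through each enrollment:
  - enrollment 1 (Julia): course_id=3 -> matches Linear Algebra
  - enrollment 2 (Beth): course_id=2 -> matches Discrete Math
  - enrollment 3 (Karen): course_id=NULL, no match -> dropped
  - enrollment 4 (Pete): course_id=NULL, no match -> dropped
So 2 of 4 rows are dropped.

SQL:
SELECT a.student, b.title AS course
FROM enrollments a
INNER JOIN courses b ON a.course_id = b.id

Result:
student | course        
--------+---------------
Julia   | Linear Algebra
Beth    | Discrete Math 


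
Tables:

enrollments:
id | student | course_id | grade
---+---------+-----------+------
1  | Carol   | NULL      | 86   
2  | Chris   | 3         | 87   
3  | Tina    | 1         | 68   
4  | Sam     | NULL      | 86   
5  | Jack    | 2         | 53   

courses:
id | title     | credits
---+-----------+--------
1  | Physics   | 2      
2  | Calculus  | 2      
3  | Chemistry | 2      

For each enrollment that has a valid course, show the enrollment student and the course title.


INNER JOIN keeps only enrollments rows whose course_id matches an id in courses. Walk through each enrollment:
  - enrollment 1 (Carol): course_id=NULL, no match -> dropped
  - enrollment 2 (Chris): course_id=3 -> matches Chemistry
  - enrollment 3 (Tina): course_id=1 -> matches Physics
  - enrollment 4 (Sam): course_id=NULL, no match -> dropped
  - enrollment 5 (Jack): course_id=2 -> matches Calculus
So 2 of 5 rows are dropped.

SQL:
SELECT a.student, b.title AS course
FROM enrollments a
INNER JOIN courses b ON a.course_id = b.id

Result:
student | course   
--------+----------
Chris   | Chemistry
Tina    | Physics  
Jack    | Calculus 


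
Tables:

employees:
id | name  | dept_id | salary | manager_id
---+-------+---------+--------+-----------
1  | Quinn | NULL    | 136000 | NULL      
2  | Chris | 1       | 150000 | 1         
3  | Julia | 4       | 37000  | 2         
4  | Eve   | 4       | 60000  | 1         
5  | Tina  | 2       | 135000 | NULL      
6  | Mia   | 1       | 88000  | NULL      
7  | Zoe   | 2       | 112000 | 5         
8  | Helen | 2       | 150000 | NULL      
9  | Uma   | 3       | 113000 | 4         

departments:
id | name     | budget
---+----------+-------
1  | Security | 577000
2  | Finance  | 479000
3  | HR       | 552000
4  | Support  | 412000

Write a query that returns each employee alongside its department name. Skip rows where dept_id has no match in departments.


INNER JOIN keeps only employees rows whose dept_id matches an id in departments. Walk through each employee:
  - employee 1 (Quinn): dept_id=NULL, no match -> dropped
  - employee 2 (Chris): dept_id=1 -> matches Security
  - employee 3 (Julia): dept_id=4 -> matches Support
  - employee 4 (Eve): dept_id=4 -> matches Support
  - employee 5 (Tina): dept_id=2 -> matches Finance
  - employee 6 (Mia): dept_id=1 -> matches Security
  - employee 7 (Zoe): dept_id=2 -> matches Finance
  - employee 8 (Helen): dept_id=2 -> matches Finance
  - employee 9 (Uma): dept_id=3 -> matches HR
So 1 of 9 rows is dropped.

SQL:
SELECT a.name, b.name AS department
FROM employees a
INNER JOIN departments b ON a.dept_id = b.id

Result:
name  | department
------+-----------
Chris | Security  
Julia | Support   
Eve   | Support   
Tina  | Finance   
Mia   | Security  
Zoe   | Finance   
Helen | Finance   
Uma   | HR        


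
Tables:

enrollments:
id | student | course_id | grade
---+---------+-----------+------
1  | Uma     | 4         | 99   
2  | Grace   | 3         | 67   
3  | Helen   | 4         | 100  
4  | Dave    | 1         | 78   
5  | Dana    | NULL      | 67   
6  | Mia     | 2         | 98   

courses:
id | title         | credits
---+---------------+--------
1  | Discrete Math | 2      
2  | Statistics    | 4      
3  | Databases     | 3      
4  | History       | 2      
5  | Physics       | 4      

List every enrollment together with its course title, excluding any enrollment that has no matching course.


INNER JOIN keeps only enrollments rows whose course_id matches an id in courses. Walk through each enrollment:
  - enrollment 1 (Uma): course_id=4 -> matches History
  - enrollment 2 (Grace): course_id=3 -> matches Databases
  - enrollment 3 (Helen): course_id=4 -> matches History
  - enrollment 4 (Dave): course_id=1 -> matches Discrete Math
  - enrollment 5 (Dana): course_id=NULL, no match -> dropped
  - enrollment 6 (Mia): course_id=2 -> matches Statistics
So 1 of 6 rows is dropped.

SQL:
SELECT a.student, b.title AS course
FROM enrollments a
INNER JOIN courses b ON a.course_id = b.id

Result:
student | course       
--------+--------------
Uma     | History      
Grace   | Databases    
Helen   | History      
Dave    | Discrete Math
Mia     | Statistics   


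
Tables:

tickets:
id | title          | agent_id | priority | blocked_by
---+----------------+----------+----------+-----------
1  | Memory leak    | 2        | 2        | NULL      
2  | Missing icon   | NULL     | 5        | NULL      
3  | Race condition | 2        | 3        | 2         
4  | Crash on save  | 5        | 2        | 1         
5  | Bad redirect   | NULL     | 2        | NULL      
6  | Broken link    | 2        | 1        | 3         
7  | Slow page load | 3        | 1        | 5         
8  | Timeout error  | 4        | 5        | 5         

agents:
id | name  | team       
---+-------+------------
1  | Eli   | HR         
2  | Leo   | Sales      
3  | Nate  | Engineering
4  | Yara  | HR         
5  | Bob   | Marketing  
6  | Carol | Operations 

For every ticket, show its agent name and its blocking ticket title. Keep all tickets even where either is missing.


Two LEFT JOINs from the same base table tickets: one to agents via agent_id, one to tickets itself via blocked_by. Both are LEFT so every ticket is preserved.
Match against agents:
  - ticket 1 (Memory leak): agent_id=2 -> matches Leo
  - ticket 2 (Missing icon): agent_id=NULL, no match -> kept with NULL
  - ticket 3 (Race condition): agent_id=2 -> matches Leo
  - ticket 4 (Crash on save): agent_id=5 -> matches Bob
  - ticket 5 (Bad redirect): agent_id=NULL, no match -> kept with NULL
  - ticket 6 (Broken link): agent_id=2 -> matches Leo
  - ticket 7 (Slow page load): agent_id=3 -> matches Nate
  - ticket 8 (Timeout error): agent_id=4 -> matches Yara
Match against tickets (self):
  - ticket 1 (Memory leak): blocked_by=NULL -> NULL
  - ticket 2 (Missing icon): blocked_by=NULL -> NULL
  - ticket 3 (Race condition): blocked_by=2 -> Missing icon
  - ticket 4 (Crash on save): blocked_by=1 -> Memory leak
  - ticket 5 (Bad redirect): blocked_by=NULL -> NULL
  - ticket 6 (Broken link): blocked_by=3 -> Race condition
  - ticket 7 (Slow page load): blocked_by=5 -> Bad redirect
  - ticket 8 (Timeout error): blocked_by=5 -> Bad redirect

SQL:
SELECT a.title, b.name AS agent, c.title AS blocked_by
FROM tickets a
LEFT JOIN agents b ON a.agent_id = b.id
LEFT JOIN tickets c ON a.blocked_by = c.id

Result:
title          | agent | blocked_by    
---------------+-------+---------------
Memory leak    | Leo   | NULL          
Missing icon   | NULL  | NULL          
Race condition | Leo   | Missing icon  
Crash on save  | Bob   | Memory leak   
Bad redirect   | NULL  | NULL          
Broken link    | Leo   | Race condition
Slow page load | Nate  | Bad redirect  
Timeout error  | Yara  | Bad redirect  


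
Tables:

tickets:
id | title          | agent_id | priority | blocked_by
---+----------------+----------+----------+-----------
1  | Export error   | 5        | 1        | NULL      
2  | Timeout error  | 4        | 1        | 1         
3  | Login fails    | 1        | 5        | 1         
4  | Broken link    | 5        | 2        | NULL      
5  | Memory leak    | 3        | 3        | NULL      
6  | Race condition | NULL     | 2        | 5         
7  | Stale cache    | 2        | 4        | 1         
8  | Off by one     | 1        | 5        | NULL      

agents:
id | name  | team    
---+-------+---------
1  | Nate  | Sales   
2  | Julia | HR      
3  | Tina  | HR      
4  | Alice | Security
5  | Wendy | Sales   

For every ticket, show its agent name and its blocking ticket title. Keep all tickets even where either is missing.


Two LEFT JOINs from the same base table tickets: one to agents via agent_id, one to tickets itself via blocked_by. Both are LEFT so every ticket is preserved.
Match against agents:
  - ticket 1 (Export error): agent_id=5 -> matches Wendy
  - ticket 2 (Timeout error): agent_id=4 -> matches Alice
  - ticket 3 (Login fails): agent_id=1 -> matches Nate
  - ticket 4 (Broken link): agent_id=5 -> matches Wendy
  - ticket 5 (Memory leak): agent_id=3 -> matches Tina
  - ticket 6 (Race condition): agent_id=NULL, no match -> kept with NULL
  - ticket 7 (Stale cache): agent_id=2 -> matches Julia
  - ticket 8 (Off by one): agent_id=1 -> matches Nate
Match against tickets (self):
  - ticket 1 (Export error): blocked_by=NULL -> NULL
  - ticket 2 (Timeout error): blocked_by=1 -> Export error
  - ticket 3 (Login fails): blocked_by=1 -> Export error
  - ticket 4 (Broken link): blocked_by=NULL -> NULL
  - ticket 5 (Memory leak): blocked_by=NULL -> NULL
  - ticket 6 (Race condition): blocked_by=5 -> Memory leak
  - ticket 7 (Stale cache): blocked_by=1 -> Export error
  - ticket 8 (Off by one): blocked_by=NULL -> NULL

SQL:
SELECT a.title, b.name AS agent, c.title AS blocked_by
FROM tickets a
LEFT JOIN agents b ON a.agent_id = b.id
LEFT JOIN tickets c ON a.blocked_by = c.id

Result:
title          | agent | blocked_by  
---------------+-------+-------------
Export error   | Wendy | NULL        
Timeout error  | Alice | Export error
Login fails    | Nate  | Export error
Broken link    | Wendy | NULL        
Memory leak    | Tina  | NULL        
Race condition | NULL  | Memory leak 
Stale cache    | Julia | Export error
Off by one     | Nate  | NULL        


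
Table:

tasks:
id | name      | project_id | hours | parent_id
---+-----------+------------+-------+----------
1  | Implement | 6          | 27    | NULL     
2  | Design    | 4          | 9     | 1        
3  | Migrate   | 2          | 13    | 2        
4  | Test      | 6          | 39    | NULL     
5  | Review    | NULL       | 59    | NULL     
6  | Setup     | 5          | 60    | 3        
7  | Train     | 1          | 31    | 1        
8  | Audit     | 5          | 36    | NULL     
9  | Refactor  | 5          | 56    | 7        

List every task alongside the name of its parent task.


This is a self-join: tasks is joined to a second copy of itself, matching each row's parent_id to another row's id. Use LEFT JOIN so rows with parent_id=NULL are kept.
  - task 1 (Implement): parent_id=NULL -> NULL
  - task 2 (Design): parent_id=1 -> Implement
  - task 3 (Migrate): parent_id=2 -> Design
  - task 4 (Test): parent_id=NULL -> NULL
  - task 5 (Review): parent_id=NULL -> NULL
  - task 6 (Setup): parent_id=3 -> Migrate
  - task 7 (Train): parent_id=1 -> Implement
  - task 8 (Audit): parent_id=NULL -> NULL
  - task 9 (Refactor): parent_id=7 -> Train

SQL:
SELECT a.name AS item, b.name AS parent
FROM tasks a
LEFT JOIN tasks b ON a.parent_id = b.id

Result:
item      | parent   
----------+----------
Implement | NULL     
Design    | Implement
Migrate   | Design   
Test      | NULL     
Review    | NULL     
Setup     | Migrate  
Train     | Implement
Audit     | NULL     
Refactor  | Train    


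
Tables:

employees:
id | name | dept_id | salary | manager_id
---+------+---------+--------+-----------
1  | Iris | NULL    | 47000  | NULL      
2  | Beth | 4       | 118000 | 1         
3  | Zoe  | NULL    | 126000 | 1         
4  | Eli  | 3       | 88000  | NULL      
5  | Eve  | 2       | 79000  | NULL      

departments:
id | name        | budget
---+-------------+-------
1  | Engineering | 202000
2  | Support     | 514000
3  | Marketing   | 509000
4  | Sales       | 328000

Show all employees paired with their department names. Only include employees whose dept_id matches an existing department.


INNER JOIN keeps only employees rows whose dept_id matches an id in departments. Walk through each employee:
  - employee 1 (Iris): dept_id=NULL, no match -> dropped
  - employee 2 (Beth): dept_id=4 -> matches Sales
  - employee 3 (Zoe): dept_id=NULL, no match -> dropped
  - employee 4 (Eli): dept_id=3 -> matches Marketing
  - employee 5 (Eve): dept_id=2 -> matches Support
So 2 of 5 rows are dropped.

SQL:
SELECT a.name, b.name AS department
FROM employees a
INNER JOIN departments b ON a.dept_id = b.id

Result:
name | department
-----+-----------
Beth | Sales     
Eli  | Marketing 
Eve  | Support   


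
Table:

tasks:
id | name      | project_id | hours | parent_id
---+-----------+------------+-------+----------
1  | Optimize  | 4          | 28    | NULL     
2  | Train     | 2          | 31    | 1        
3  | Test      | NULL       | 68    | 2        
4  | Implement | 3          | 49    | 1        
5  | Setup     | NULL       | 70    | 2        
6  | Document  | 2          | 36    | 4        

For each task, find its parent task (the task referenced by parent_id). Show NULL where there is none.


This is a self-join: tasks is joined to a second copy of itself, matching each row's parent_id to another row's id. Use LEFT JOIN so rows with parent_id=NULL are kept.
  - task 1 (Optimize): parent_id=NULL -> NULL
  - task 2 (Train): parent_id=1 -> Optimize
  - task 3 (Test): parent_id=2 -> Train
  - task 4 (Implement): parent_id=1 -> Optimize
  - task 5 (Setup): parent_id=2 -> Train
  - task 6 (Document): parent_id=4 -> Implement

SQL:
SELECT a.name AS item, b.name AS parent
FROM tasks a
LEFT JOIN tasks b ON a.parent_id = b.id

Result:
item      | parent   
----------+----------
Optimize  | NULL     
Train     | Optimize 
Test      | Train    
Implement | Optimize 
Setup     | Train    
Document  | Implement
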